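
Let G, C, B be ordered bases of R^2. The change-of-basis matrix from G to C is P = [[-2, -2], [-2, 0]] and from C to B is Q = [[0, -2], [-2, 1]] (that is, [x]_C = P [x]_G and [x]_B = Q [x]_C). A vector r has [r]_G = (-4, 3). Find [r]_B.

Composing the changes, [r]_B = Q P [r]_G.
Q P = [[4, 0], [2, 4]]; applying this to (-4, 3) gives (-16, 4).

(-16, 4)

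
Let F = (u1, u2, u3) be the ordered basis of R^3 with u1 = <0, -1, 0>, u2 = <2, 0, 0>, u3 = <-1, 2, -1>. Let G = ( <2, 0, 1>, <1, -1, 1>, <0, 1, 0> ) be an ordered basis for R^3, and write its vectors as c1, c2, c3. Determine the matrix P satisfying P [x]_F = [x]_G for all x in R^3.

Take x = uj: its F-coordinates are the j-th standard unit vector, so P e_j — column j of P — equals [uj]_G.
u1 = 0·c1 + 0·c2 - c3, giving column 1 = <0, 0, -1>; repeating for each j gives P = [[0, 2, 0], [0, -2, -1], [-1, -2, 1]].

[[0, 2, 0], [0, -2, -1], [-1, -2, 1]]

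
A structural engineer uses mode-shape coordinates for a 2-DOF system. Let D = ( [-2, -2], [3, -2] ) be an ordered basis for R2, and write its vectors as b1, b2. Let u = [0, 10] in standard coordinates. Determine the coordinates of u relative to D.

[-3, -2]

[u]_D is the unique c with M c = u, where M has columns b1, b2.
System: -2c_1 + 3c_2 = 0, -2c_1 - 2c_2 = 10; solving gives c_1 = -3, c_2 = -2.
Check: -3b1 - 2b2 = [0, 10].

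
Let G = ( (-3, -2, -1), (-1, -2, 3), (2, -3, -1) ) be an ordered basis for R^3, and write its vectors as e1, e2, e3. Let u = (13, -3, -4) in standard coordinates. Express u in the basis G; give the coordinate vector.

(-2, -1, 3)

Write u = c_1 e1 + ... + c_3 e3 and solve for the c_i.
Row-reducing the augmented matrix [M | u] gives c = (-2, -1, 3).
Check: -2e1 - e2 + 3e3 = (13, -3, -4).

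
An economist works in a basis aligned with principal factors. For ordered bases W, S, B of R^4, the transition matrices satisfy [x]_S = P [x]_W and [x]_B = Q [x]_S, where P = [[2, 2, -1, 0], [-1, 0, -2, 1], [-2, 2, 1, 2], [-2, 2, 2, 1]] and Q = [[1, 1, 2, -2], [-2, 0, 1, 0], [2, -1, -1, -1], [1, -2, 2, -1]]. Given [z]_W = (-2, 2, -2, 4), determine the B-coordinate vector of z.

(24, 10, -28, 2)

Apply P to get S-coordinates (2, 10, 14, 8), then Q to get B-coordinates.
The result is [z]_B = (24, 10, -28, 2).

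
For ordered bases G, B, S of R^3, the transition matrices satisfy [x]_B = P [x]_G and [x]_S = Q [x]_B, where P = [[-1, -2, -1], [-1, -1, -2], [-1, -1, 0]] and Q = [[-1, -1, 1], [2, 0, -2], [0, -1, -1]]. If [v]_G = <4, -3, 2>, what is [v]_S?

Apply P to get B-coordinates <0, -5, -1>, then Q to get S-coordinates.
The result is [v]_S = <4, 2, 6>.

<4, 2, 6>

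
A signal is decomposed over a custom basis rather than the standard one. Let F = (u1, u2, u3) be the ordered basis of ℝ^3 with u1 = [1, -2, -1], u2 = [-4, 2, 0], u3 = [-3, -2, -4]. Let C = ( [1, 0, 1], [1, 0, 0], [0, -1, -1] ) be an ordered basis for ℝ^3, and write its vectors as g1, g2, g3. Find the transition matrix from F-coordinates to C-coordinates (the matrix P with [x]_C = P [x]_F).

[[1, -2, -2], [0, -2, -1], [2, -2, 2]]

Let M have columns uj and N have columns gj. Then for every x, N [x]_C = x = M [x]_F, so P = N^(-1) M.
Since det N = -1, N^(-1) has integer entries; multiplying gives P = [[1, -2, -2], [0, -2, -1], [2, -2, 2]].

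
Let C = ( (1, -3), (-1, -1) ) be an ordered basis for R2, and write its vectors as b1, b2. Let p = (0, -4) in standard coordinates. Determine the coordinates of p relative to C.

(1, 1)

[p]_C is the unique c with M c = p, where M has columns b1, b2.
System: c_1 - c_2 = 0, -3c_1 - c_2 = -4; solving gives c_1 = 1, c_2 = 1.
Check: b1 + b2 = (0, -4).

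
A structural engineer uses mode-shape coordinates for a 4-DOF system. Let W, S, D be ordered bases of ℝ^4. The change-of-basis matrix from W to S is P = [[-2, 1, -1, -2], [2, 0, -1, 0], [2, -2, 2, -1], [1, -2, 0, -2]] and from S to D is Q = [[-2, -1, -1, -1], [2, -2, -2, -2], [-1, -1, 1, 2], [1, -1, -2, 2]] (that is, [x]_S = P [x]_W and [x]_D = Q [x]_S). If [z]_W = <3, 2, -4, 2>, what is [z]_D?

First [z]_S = P [z]_W = <-4, 10, -8, -5>.
Then [z]_D = Q [z]_S = <11, -2, -24, -8>.

<11, -2, -24, -8>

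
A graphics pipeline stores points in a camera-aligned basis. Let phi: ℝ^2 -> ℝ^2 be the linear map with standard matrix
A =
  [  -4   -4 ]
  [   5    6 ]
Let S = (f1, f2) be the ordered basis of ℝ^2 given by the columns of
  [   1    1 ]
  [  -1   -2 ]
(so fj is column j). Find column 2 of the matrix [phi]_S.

(1, 3)

Compute phi(f2) = A f2 = (4, -7) in standard coordinates.
Then write this in S-coordinates: solve for y in y_1 f1 + y_2 f2 = (4, -7).
This gives y = (1, 3), which is column 2 of [phi]_S.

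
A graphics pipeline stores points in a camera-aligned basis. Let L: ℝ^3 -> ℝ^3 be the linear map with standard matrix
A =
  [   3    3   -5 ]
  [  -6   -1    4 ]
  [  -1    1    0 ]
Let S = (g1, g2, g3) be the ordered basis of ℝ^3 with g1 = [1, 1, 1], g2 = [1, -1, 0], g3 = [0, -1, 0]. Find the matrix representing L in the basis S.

The j-th column of [L]_S is [L(gj)]_S.
L(g1) = A g1 = [1, -3, 0] = 0·g1 + g2 + 2g3, so column 1 is [0, 1, 2].
Repeating for g2, g3 and assembling the columns gives [[0, -2, -1], [1, 2, -2], [2, 1, 0]].

[[0, -2, -1], [1, 2, -2], [2, 1, 0]]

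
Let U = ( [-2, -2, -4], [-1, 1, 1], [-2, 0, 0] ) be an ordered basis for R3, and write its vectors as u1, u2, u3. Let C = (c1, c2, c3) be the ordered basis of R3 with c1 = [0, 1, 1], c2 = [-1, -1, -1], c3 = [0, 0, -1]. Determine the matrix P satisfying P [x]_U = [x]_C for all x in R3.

[[0, 2, 2], [2, 1, 2], [2, 0, 0]]

Let M have columns uj and N have columns cj. Then for every x, N [x]_C = x = M [x]_U, so P = N^(-1) M.
Since det N = -1, N^(-1) has integer entries; multiplying gives P = [[0, 2, 2], [2, 1, 2], [2, 0, 0]].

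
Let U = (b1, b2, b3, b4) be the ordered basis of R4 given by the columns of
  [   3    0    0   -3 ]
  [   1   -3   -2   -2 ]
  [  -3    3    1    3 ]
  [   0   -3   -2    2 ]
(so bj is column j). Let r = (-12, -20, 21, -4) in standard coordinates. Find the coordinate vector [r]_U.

[r]_U is the unique c with M c = r, where M has columns b1, ..., b4.
Solving this 4x4 system gives c = (0, 2, 3, 4).
Check: 0·b1 + 2b2 + 3b3 + 4b4 = (-12, -20, 21, -4).

(0, 2, 3, 4)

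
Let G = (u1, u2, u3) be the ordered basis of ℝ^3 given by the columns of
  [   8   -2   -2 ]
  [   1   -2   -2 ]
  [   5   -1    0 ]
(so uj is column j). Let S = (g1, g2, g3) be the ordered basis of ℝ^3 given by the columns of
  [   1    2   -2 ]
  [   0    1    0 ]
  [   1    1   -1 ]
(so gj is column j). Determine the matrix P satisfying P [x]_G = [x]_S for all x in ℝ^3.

Let M have columns uj and N have columns gj. Then for every x, N [x]_S = x = M [x]_G, so P = N^(-1) M.
Since det N = 1, N^(-1) has integer entries; multiplying gives P = [[2, 0, 2], [1, -2, -2], [-2, -1, 0]].

[[2, 0, 2], [1, -2, -2], [-2, -1, 0]]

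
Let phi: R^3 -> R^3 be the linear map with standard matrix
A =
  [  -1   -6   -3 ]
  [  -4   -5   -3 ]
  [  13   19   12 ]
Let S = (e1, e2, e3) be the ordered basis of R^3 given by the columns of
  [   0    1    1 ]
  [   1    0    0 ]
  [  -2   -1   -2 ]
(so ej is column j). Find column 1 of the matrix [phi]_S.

<1, -3, 3>

Compute phi(e1) = A e1 = <0, 1, -5> in standard coordinates.
Then write this in S-coordinates: solve for y in y_1 e1 + ... + y_3 e3 = <0, 1, -5>.
This gives y = <1, -3, 3>, which is column 1 of [phi]_S.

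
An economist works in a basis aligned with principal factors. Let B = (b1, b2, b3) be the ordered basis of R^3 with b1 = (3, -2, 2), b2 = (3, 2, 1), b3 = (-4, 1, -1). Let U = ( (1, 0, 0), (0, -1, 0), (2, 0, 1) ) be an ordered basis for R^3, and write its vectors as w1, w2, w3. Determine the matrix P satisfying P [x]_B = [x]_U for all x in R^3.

[[-1, 1, -2], [2, -2, -1], [2, 1, -1]]

Let M have columns bj and N have columns wj. Then for every x, N [x]_U = x = M [x]_B, so P = N^(-1) M.
Since det N = -1, N^(-1) has integer entries; multiplying gives P = [[-1, 1, -2], [2, -2, -1], [2, 1, -1]].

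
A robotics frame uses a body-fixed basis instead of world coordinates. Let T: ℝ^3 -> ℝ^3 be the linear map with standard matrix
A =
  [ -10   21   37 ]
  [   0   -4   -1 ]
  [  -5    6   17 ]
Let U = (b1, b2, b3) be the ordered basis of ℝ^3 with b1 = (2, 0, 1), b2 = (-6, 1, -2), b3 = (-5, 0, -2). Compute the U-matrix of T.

Let P have columns b1, ..., b3. Then [T]_U = P^(-1) A P.
Here det P = 1, so P^(-1) is integer; computing A P first and then P^(-1)(A P) gives [[3, 0, -1], [-1, -2, 2], [-1, 1, 2]].

[[3, 0, -1], [-1, -2, 2], [-1, 1, 2]]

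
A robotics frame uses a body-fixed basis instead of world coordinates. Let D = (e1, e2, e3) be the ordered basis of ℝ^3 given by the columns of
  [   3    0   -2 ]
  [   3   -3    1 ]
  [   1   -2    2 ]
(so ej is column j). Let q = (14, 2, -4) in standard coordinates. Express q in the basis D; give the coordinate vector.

(4, 3, -1)

[q]_D is the unique c with M c = q, where M has columns e1, ..., e3.
Row-reducing the augmented matrix [M | q] gives c = (4, 3, -1).
Check: 4e1 + 3e2 - e3 = (14, 2, -4).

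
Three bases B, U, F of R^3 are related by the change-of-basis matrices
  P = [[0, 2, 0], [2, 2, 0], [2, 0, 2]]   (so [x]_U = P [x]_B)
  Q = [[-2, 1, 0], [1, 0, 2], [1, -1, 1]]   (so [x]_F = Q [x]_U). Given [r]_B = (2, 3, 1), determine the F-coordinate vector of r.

First [r]_U = P [r]_B = (6, 10, 6).
Then [r]_F = Q [r]_U = (-2, 18, 2).

(-2, 18, 2)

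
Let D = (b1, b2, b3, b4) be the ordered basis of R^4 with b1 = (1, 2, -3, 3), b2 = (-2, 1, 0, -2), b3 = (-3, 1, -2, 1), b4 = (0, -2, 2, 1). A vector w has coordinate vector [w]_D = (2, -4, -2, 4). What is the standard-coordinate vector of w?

(16, -10, 6, 16)

By definition w = 2b1 - 4b2 - 2b3 + 4b4.
Summing componentwise gives (16, -10, 6, 16).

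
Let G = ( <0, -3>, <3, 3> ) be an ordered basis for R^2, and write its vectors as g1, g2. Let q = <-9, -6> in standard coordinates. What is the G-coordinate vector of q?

<-1, -3>

[q]_G is the unique c with M c = q, where M has columns g1, g2.
System: 0c_1 + 3c_2 = -9, -3c_1 + 3c_2 = -6; solving gives c_1 = -1, c_2 = -3.
Check: -g1 - 3g2 = <-9, -6>.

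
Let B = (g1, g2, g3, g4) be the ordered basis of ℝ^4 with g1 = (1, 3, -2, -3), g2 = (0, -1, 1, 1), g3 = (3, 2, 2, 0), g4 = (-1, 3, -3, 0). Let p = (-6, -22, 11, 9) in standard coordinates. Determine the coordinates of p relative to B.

(-3, 0, -2, -3)

We seek scalars with c_1 g1 + ... + c_4 g4 = p; equivalently solve M c = p where the columns of M are g1, ..., g4.
Solving this 4x4 system gives c = (-3, 0, -2, -3).
Check: -3g1 + 0·g2 - 2g3 - 3g4 = (-6, -22, 11, 9).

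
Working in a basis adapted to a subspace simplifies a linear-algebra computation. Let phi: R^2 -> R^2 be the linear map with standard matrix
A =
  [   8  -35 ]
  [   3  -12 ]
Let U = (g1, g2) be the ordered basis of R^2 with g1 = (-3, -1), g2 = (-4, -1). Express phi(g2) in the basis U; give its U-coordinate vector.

(3, -3)

Column 2 of [phi]_U is the U-coordinate vector of phi(g2).
In standard coordinates phi(g2) = A g2 = (3, 0).
Converting to U: (3, 0) = 3g1 - 3g2, so the coordinate vector is (3, -3).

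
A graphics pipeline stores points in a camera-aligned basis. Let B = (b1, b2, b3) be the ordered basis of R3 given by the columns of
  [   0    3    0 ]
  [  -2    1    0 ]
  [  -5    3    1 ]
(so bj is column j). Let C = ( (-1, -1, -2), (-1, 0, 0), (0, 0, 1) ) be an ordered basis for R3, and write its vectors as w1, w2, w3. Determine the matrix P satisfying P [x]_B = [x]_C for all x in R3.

Take x = bj: its B-coordinates are the j-th standard unit vector, so P e_j — column j of P — equals [bj]_C.
b1 = 2w1 - 2w2 - w3, giving column 1 = (2, -2, -1); repeating for each j gives P = [[2, -1, 0], [-2, -2, 0], [-1, 1, 1]].

[[2, -1, 0], [-2, -2, 0], [-1, 1, 1]]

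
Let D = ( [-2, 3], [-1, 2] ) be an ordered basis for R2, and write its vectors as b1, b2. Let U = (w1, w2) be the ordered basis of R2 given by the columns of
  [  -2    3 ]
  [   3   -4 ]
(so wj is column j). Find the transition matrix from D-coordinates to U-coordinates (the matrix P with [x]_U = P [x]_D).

Take x = bj: its D-coordinates are the j-th standard unit vector, so P e_j — column j of P — equals [bj]_U.
b1 = w1 + 0·w2, giving column 1 = [1, 0]; repeating for each j gives P = [[1, 2], [0, 1]].

[[1, 2], [0, 1]]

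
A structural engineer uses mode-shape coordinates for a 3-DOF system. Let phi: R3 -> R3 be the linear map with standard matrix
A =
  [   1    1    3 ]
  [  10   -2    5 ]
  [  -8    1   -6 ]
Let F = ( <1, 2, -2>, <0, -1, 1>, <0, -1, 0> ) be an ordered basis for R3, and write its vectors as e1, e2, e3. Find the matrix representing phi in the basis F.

[[-3, 2, -1], [0, -3, -3], [-2, 0, -1]]

The j-th column of [phi]_F is [phi(ej)]_F.
phi(e1) = A e1 = <-3, -4, 6> = -3e1 + 0·e2 - 2e3, so column 1 is <-3, 0, -2>.
Repeating for e2, e3 and assembling the columns gives [[-3, 2, -1], [0, -3, -3], [-2, 0, -1]].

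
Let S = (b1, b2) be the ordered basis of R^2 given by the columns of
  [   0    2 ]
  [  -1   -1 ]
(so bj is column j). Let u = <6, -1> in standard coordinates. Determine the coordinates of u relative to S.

Write u = c_1 b1 + c_2 b2 and solve for the c_i.
System: 0c_1 + 2c_2 = 6, -c_1 - c_2 = -1; solving gives c_1 = -2, c_2 = 3.
Check: -2b1 + 3b2 = <6, -1>.

<-2, 3>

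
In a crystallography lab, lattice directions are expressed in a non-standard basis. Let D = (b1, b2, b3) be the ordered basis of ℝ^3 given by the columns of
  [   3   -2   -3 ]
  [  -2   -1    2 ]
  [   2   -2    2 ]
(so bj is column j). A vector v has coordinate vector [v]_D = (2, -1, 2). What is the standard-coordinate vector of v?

The coordinates say v = 2b1 - b2 + 2b3; adding the scaled basis vectors gives (2, 1, 10).

(2, 1, 10)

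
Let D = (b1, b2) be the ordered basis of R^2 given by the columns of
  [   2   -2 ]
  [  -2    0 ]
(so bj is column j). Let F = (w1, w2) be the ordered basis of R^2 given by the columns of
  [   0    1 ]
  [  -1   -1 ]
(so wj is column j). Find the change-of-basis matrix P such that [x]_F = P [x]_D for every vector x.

Let M have columns bj and N have columns wj. Then for every x, N [x]_F = x = M [x]_D, so P = N^(-1) M.
Since det N = 1, N^(-1) has integer entries; multiplying gives P = [[0, 2], [2, -2]].

[[0, 2], [2, -2]]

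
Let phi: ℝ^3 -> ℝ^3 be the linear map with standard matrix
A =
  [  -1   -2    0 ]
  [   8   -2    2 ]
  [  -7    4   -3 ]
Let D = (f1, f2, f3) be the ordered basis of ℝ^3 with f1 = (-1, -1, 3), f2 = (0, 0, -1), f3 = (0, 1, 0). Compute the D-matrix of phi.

[[-3, 0, 2], [-3, -3, 2], [-3, -2, 0]]

Let P have columns f1, ..., f3. Then [phi]_D = P^(-1) A P.
Here det P = -1, so P^(-1) is integer; computing A P first and then P^(-1)(A P) gives [[-3, 0, 2], [-3, -3, 2], [-3, -2, 0]].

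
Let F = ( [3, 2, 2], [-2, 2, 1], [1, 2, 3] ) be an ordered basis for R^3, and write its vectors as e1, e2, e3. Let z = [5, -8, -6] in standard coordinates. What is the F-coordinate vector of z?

Write z = c_1 e1 + ... + c_3 e3 and solve for the c_i.
Solving this 3x3 system gives c = (0, -3, -1).
Check: 0·e1 - 3e2 - e3 = [5, -8, -6].

[0, -3, -1]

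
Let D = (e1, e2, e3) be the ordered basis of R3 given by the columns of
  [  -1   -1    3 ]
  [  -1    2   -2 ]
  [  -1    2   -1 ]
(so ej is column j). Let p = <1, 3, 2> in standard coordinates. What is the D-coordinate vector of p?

<-3, -1, -1>

We seek scalars with c_1 e1 + ... + c_3 e3 = p; equivalently solve M c = p where the columns of M are e1, ..., e3.
Row-reducing the augmented matrix [M | p] gives c = (-3, -1, -1).
Check: -3e1 - e2 - e3 = <1, 3, 2>.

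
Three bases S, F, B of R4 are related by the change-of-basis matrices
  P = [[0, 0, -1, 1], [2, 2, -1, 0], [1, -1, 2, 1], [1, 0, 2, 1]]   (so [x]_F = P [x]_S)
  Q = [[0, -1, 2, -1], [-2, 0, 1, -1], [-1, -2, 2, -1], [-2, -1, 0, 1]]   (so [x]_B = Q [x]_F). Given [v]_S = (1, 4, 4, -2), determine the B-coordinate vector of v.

(-7, 8, -7, 13)

First [v]_F = P [v]_S = (-6, 6, 3, 7).
Then [v]_B = Q [v]_F = (-7, 8, -7, 13).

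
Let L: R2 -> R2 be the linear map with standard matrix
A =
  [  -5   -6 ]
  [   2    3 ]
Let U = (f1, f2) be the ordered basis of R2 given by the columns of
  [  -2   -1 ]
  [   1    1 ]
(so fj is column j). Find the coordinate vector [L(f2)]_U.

Column 2 of [L]_U is the U-coordinate vector of L(f2).
In standard coordinates L(f2) = A f2 = (-1, 1).
Converting to U: (-1, 1) = 0·f1 + f2, so the coordinate vector is (0, 1).

(0, 1)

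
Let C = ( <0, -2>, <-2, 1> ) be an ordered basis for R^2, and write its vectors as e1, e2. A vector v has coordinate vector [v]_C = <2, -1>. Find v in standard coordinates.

The coordinates say v = 2e1 - e2; adding the scaled basis vectors gives <2, -5>.

<2, -5>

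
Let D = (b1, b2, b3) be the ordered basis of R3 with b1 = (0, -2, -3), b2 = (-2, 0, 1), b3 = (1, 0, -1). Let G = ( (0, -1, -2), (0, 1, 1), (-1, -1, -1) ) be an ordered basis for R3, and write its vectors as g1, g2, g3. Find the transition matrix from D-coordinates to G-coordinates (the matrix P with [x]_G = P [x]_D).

[[1, -1, 1], [-1, 1, 0], [0, 2, -1]]

Column j of P is [bj]_G, since P maps D-coordinates to G-coordinates.
Expressing b1 in G: b1 = g1 - g2 + 0·g3, so column 1 of P is (1, -1, 0).
Doing the same for each bj gives P = [[1, -1, 1], [-1, 1, 0], [0, 2, -1]].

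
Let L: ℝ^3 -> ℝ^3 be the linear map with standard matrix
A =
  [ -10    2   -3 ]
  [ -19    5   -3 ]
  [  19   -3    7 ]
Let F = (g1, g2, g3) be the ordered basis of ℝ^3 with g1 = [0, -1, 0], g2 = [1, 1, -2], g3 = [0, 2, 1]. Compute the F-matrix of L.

The j-th column of [L]_F is [L(gj)]_F.
L(g1) = A g1 = [-2, -5, 3] = g1 - 2g2 - g3, so column 1 is [1, -2, -1].
Repeating for g2, g3 and assembling the columns gives [[1, 2, 0], [-2, -2, 1], [-1, -2, 3]].

[[1, 2, 0], [-2, -2, 1], [-1, -2, 3]]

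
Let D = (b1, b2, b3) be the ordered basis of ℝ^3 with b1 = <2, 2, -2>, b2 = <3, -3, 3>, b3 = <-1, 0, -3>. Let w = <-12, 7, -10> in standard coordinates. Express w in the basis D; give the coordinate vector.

<-1, -3, 1>

[w]_D is the unique c with M c = w, where M has columns b1, ..., b3.
Gaussian elimination on [M | w] yields c = (-1, -3, 1).
Check: -b1 - 3b2 + b3 = <-12, 7, -10>.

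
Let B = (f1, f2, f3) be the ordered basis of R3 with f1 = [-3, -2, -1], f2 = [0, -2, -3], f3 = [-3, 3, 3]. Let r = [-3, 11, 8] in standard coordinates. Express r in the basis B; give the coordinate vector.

[-2, 1, 3]

[r]_B is the unique c with M c = r, where M has columns f1, ..., f3.
Row-reducing the augmented matrix [M | r] gives c = (-2, 1, 3).
Check: -2f1 + f2 + 3f3 = [-3, 11, 8].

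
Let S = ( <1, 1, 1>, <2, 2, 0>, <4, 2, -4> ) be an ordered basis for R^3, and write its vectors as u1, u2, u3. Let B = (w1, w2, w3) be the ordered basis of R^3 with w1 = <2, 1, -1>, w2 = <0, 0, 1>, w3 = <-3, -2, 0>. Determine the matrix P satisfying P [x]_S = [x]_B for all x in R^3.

Take x = uj: its S-coordinates are the j-th standard unit vector, so P e_j — column j of P — equals [uj]_B.
u1 = -w1 + 0·w2 - w3, giving column 1 = <-1, 0, -1>; repeating for each j gives P = [[-1, -2, 2], [0, -2, -2], [-1, -2, 0]].

[[-1, -2, 2], [0, -2, -2], [-1, -2, 0]]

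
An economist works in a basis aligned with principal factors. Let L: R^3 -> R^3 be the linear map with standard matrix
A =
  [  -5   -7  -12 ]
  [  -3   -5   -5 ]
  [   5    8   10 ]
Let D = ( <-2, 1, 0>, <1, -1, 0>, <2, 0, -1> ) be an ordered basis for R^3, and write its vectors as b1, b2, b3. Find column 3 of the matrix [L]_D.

<-1, 0, 0>

Compute L(b3) = A b3 = <2, -1, 0> in standard coordinates.
Then write this in D-coordinates: solve for y in y_1 b1 + ... + y_3 b3 = <2, -1, 0>.
This gives y = <-1, 0, 0>, which is column 3 of [L]_D.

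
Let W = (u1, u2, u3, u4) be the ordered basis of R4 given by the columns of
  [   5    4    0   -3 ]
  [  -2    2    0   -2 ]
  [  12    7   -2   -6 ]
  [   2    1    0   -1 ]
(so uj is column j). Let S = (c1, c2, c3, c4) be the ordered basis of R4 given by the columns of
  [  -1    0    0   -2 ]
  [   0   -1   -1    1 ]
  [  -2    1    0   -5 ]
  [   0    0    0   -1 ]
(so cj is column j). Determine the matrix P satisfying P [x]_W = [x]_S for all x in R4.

[[-1, -2, 0, 1], [0, -2, -2, 1], [0, -1, 2, 2], [-2, -1, 0, 1]]

Column j of P is [uj]_S, since P maps W-coordinates to S-coordinates.
Expressing u1 in S: u1 = -c1 + 0·c2 + 0·c3 - 2c4, so column 1 of P is [-1, 0, 0, -2].
Doing the same for each uj gives P = [[-1, -2, 0, 1], [0, -2, -2, 1], [0, -1, 2, 2], [-2, -1, 0, 1]].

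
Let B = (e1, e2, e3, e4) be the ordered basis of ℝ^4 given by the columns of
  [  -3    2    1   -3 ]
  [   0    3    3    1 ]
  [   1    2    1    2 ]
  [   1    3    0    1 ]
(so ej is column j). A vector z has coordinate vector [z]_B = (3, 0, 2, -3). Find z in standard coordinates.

(2, 3, -1, 0)

The coordinates say z = 3e1 + 0·e2 + 2e3 - 3e4; adding the scaled basis vectors gives (2, 3, -1, 0).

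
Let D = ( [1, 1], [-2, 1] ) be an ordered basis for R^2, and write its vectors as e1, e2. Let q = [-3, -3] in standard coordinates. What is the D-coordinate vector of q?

[-3, 0]

Write q = c_1 e1 + c_2 e2 and solve for the c_i.
System: c_1 - 2c_2 = -3, c_1 + c_2 = -3; solving gives c_1 = -3, c_2 = 0.
Check: -3e1 + 0·e2 = [-3, -3].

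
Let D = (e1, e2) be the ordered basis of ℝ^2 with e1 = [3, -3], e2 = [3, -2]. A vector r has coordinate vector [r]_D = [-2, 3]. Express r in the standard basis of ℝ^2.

The coordinates say r = -2e1 + 3e2; adding the scaled basis vectors gives [3, 0].

[3, 0]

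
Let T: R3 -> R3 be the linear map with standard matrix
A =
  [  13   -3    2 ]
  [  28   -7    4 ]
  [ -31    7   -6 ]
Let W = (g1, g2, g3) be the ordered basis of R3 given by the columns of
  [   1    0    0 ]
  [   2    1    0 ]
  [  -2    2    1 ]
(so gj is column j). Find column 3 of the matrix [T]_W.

<2, 0, -2>

Compute T(g3) = A g3 = <2, 4, -6> in standard coordinates.
Then write this in W-coordinates: solve for y in y_1 g1 + ... + y_3 g3 = <2, 4, -6>.
This gives y = <2, 0, -2>, which is column 3 of [T]_W.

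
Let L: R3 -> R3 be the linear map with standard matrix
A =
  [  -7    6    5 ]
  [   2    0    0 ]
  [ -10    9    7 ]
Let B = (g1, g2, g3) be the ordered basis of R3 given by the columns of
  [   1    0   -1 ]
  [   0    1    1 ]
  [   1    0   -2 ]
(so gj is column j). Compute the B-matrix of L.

With P the matrix whose columns are g1, ..., g3, [L]_B = P^(-1) A P.
Column by column: L(g1) = A g1 = (-2, 2, -3); its B-coordinates (-1, 1, 1) give column 1.
Continuing for each basis vector yields [L]_B = [[-1, 3, 1], [1, 3, 0], [1, -3, -2]].

[[-1, 3, 1], [1, 3, 0], [1, -3, -2]]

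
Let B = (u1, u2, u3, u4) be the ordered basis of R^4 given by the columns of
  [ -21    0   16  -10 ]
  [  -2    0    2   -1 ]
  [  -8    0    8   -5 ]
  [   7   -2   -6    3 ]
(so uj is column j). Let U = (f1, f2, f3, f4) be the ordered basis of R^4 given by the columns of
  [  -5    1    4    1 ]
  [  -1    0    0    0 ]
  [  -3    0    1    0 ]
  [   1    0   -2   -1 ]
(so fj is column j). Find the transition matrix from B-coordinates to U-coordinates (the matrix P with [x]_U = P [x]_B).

Column j of P is [uj]_U, since P maps B-coordinates to U-coordinates.
Expressing u1 in U: u1 = 2f1 - 2f2 - 2f3 - f4, so column 1 of P is (2, -2, -2, -1).
Doing the same for each uj gives P = [[2, 0, -2, 1], [-2, -2, -2, 1], [-2, 0, 2, -2], [-1, 2, 0, 2]].

[[2, 0, -2, 1], [-2, -2, -2, 1], [-2, 0, 2, -2], [-1, 2, 0, 2]]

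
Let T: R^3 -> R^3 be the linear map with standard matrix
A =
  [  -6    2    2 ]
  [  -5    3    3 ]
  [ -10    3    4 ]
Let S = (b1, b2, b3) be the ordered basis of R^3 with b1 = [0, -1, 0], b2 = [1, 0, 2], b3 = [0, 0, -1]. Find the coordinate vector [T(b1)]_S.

[3, -2, -1]

Compute T(b1) = A b1 = [-2, -3, -3] in standard coordinates.
Then write this in S-coordinates: solve for y in y_1 b1 + ... + y_3 b3 = [-2, -3, -3].
This gives y = [3, -2, -1], which is column 1 of [T]_S.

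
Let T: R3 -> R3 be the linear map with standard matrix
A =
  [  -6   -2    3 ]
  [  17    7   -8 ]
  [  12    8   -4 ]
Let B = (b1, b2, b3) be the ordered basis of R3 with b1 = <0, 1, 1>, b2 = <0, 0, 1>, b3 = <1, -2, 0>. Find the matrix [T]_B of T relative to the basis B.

[[1, -2, -1], [3, -2, -3], [1, 3, -2]]

With P the matrix whose columns are b1, ..., b3, [T]_B = P^(-1) A P.
Column by column: T(b1) = A b1 = <1, -1, 4>; its B-coordinates <1, 3, 1> give column 1.
Continuing for each basis vector yields [T]_B = [[1, -2, -1], [3, -2, -3], [1, 3, -2]].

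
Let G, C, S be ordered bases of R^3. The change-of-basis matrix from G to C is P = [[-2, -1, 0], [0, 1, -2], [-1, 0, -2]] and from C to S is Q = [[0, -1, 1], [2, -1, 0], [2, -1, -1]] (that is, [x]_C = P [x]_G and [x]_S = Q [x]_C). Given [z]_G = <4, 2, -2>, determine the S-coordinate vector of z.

Apply P to get C-coordinates <-10, 6, 0>, then Q to get S-coordinates.
The result is [z]_S = <-6, -26, -26>.

<-6, -26, -26>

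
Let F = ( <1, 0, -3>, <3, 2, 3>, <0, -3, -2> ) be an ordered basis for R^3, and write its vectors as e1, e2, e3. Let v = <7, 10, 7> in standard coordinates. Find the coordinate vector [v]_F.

<1, 2, -2>

[v]_F is the unique c with M c = v, where M has columns e1, ..., e3.
Gaussian elimination on [M | v] yields c = (1, 2, -2).
Check: e1 + 2e2 - 2e3 = <7, 10, 7>.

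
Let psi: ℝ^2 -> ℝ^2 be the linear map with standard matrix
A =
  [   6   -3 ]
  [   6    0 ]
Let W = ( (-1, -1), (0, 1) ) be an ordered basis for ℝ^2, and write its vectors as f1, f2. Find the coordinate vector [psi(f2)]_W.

Compute psi(f2) = A f2 = (-3, 0) in standard coordinates.
Then write this in W-coordinates: solve for y in y_1 f1 + y_2 f2 = (-3, 0).
This gives y = (3, 3), which is column 2 of [psi]_W.

(3, 3)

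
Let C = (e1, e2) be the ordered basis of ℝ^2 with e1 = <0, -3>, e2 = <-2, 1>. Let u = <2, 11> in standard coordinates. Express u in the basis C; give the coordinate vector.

<-4, -1>

We seek scalars with c_1 e1 + c_2 e2 = u; equivalently solve M c = u where the columns of M are e1, e2.
System: 0c_1 - 2c_2 = 2, -3c_1 + c_2 = 11; solving gives c_1 = -4, c_2 = -1.
Check: -4e1 - e2 = <2, 11>.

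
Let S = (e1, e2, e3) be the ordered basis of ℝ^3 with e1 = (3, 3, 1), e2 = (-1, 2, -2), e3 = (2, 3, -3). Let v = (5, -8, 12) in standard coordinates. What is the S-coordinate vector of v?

We seek scalars with c_1 e1 + ... + c_3 e3 = v; equivalently solve M c = v where the columns of M are e1, ..., e3.
Gaussian elimination on [M | v] yields c = (1, -4, -1).
Check: e1 - 4e2 - e3 = (5, -8, 12).

(1, -4, -1)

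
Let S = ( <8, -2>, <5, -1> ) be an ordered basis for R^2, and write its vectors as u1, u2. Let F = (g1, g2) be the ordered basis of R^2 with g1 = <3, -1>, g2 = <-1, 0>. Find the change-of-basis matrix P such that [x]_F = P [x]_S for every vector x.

Take x = uj: its S-coordinates are the j-th standard unit vector, so P e_j — column j of P — equals [uj]_F.
u1 = 2g1 - 2g2, giving column 1 = <2, -2>; repeating for each j gives P = [[2, 1], [-2, -2]].

[[2, 1], [-2, -2]]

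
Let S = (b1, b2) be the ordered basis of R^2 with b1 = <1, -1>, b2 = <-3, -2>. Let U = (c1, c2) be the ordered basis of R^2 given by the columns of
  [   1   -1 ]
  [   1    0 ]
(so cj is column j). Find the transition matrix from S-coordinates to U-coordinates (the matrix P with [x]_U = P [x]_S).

Let M have columns bj and N have columns cj. Then for every x, N [x]_U = x = M [x]_S, so P = N^(-1) M.
Since det N = 1, N^(-1) has integer entries; multiplying gives P = [[-1, -2], [-2, 1]].

[[-1, -2], [-2, 1]]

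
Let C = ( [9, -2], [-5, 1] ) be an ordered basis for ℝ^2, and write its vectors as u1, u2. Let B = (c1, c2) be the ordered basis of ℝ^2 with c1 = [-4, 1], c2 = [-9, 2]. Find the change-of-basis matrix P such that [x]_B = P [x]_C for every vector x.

[[0, -1], [-1, 1]]

Take x = uj: its C-coordinates are the j-th standard unit vector, so P e_j — column j of P — equals [uj]_B.
u1 = 0·c1 - c2, giving column 1 = [0, -1]; repeating for each j gives P = [[0, -1], [-1, 1]].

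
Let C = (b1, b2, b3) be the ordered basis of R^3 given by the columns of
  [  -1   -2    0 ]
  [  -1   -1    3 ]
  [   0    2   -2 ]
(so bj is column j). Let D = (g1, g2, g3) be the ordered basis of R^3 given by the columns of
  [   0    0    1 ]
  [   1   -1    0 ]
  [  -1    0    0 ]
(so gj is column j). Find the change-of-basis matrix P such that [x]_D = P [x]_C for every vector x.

Column j of P is [bj]_D, since P maps C-coordinates to D-coordinates.
Expressing b1 in D: b1 = 0·g1 + g2 - g3, so column 1 of P is <0, 1, -1>.
Doing the same for each bj gives P = [[0, -2, 2], [1, -1, -1], [-1, -2, 0]].

[[0, -2, 2], [1, -1, -1], [-1, -2, 0]]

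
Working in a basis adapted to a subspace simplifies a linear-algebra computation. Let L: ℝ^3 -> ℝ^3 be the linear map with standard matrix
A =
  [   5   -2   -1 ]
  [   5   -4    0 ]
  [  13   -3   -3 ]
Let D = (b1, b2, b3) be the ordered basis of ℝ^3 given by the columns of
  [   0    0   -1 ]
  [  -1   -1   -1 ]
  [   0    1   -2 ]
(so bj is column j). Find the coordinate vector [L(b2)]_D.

<-1, -2, -1>

Column 2 of [L]_D is the D-coordinate vector of L(b2).
In standard coordinates L(b2) = A b2 = <1, 4, 0>.
Converting to D: <1, 4, 0> = -b1 - 2b2 - b3, so the coordinate vector is <-1, -2, -1>.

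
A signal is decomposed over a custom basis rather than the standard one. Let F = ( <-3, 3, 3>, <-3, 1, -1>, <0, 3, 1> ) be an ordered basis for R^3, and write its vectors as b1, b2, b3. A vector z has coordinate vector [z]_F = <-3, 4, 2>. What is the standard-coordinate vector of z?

The coordinates say z = -3b1 + 4b2 + 2b3; adding the scaled basis vectors gives <-3, 1, -11>.

<-3, 1, -11>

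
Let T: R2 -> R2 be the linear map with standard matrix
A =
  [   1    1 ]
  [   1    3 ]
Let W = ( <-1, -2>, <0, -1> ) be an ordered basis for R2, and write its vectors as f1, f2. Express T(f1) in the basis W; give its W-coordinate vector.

<3, 1>

Column 1 of [T]_W is the W-coordinate vector of T(f1).
In standard coordinates T(f1) = A f1 = <-3, -7>.
Converting to W: <-3, -7> = 3f1 + f2, so the coordinate vector is <3, 1>.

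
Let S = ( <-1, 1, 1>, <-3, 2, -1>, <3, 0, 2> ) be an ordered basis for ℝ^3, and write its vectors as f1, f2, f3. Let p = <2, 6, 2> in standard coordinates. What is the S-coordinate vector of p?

<-2, 4, 4>

Write p = c_1 f1 + ... + c_3 f3 and solve for the c_i.
Solving this 3x3 system gives c = (-2, 4, 4).
Check: -2f1 + 4f2 + 4f3 = <2, 6, 2>.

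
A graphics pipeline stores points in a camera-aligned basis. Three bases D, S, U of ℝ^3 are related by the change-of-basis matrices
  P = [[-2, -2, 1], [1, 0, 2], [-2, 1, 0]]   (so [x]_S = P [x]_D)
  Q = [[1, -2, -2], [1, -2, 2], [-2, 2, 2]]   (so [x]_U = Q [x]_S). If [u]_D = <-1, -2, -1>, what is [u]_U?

First [u]_S = P [u]_D = <5, -3, 0>.
Then [u]_U = Q [u]_S = <11, 11, -16>.

<11, 11, -16>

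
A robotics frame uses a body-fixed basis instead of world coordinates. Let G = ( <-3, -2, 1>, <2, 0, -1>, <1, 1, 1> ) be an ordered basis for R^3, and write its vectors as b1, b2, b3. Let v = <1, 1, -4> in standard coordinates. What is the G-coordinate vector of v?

Write v = c_1 b1 + ... + c_3 b3 and solve for the c_i.
Gaussian elimination on [M | v] yields c = (-2, -1, -3).
Check: -2b1 - b2 - 3b3 = <1, 1, -4>.

<-2, -1, -3>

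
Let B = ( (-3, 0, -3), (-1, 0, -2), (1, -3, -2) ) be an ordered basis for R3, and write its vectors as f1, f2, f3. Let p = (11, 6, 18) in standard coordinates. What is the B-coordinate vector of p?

(-4, -1, -2)

We seek scalars with c_1 f1 + ... + c_3 f3 = p; equivalently solve M c = p where the columns of M are f1, ..., f3.
Gaussian elimination on [M | p] yields c = (-4, -1, -2).
Check: -4f1 - f2 - 2f3 = (11, 6, 18).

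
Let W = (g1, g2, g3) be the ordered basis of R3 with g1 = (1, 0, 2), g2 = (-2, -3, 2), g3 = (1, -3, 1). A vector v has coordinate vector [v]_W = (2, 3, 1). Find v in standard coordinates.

By definition v = 2g1 + 3g2 + g3.
Summing componentwise gives (-3, -12, 11).

(-3, -12, 11)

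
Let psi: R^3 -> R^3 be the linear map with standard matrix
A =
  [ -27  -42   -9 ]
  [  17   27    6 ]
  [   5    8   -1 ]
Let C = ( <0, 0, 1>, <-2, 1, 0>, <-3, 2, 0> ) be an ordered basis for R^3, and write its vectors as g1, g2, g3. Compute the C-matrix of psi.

[[-1, -2, 1], [0, -3, -3], [3, -2, 3]]

Let P have columns g1, ..., g3. Then [psi]_C = P^(-1) A P.
Here det P = -1, so P^(-1) is integer; computing A P first and then P^(-1)(A P) gives [[-1, -2, 1], [0, -3, -3], [3, -2, 3]].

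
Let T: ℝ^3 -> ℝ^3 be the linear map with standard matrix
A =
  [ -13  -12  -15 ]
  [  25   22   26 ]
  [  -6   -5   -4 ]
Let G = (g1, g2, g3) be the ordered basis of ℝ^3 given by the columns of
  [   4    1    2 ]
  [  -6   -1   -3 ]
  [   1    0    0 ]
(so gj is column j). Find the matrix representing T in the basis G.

[[2, -1, 3], [3, 3, -2], [-3, 0, 0]]

Let P have columns g1, ..., g3. Then [T]_G = P^(-1) A P.
Here det P = -1, so P^(-1) is integer; computing A P first and then P^(-1)(A P) gives [[2, -1, 3], [3, 3, -2], [-3, 0, 0]].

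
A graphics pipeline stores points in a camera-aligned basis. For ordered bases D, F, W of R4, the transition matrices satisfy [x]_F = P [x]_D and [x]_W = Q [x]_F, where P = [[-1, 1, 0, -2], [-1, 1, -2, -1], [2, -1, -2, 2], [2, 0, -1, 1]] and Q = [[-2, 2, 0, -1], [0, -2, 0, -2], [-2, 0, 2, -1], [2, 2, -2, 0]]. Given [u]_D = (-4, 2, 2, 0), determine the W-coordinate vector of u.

(2, 16, -30, 44)

Apply P to get F-coordinates (6, 2, -14, -10), then Q to get W-coordinates.
The result is [u]_W = (2, 16, -30, 44).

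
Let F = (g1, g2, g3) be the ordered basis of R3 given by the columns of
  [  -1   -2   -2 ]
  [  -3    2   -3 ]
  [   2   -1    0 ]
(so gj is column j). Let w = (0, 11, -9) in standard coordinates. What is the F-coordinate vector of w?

(-4, 1, 1)

[w]_F is the unique c with M c = w, where M has columns g1, ..., g3.
Solving this 3x3 system gives c = (-4, 1, 1).
Check: -4g1 + g2 + g3 = (0, 11, -9).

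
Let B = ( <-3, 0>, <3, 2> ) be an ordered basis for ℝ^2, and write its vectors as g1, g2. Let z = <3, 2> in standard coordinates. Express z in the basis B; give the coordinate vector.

<0, 1>

Write z = c_1 g1 + c_2 g2 and solve for the c_i.
System: -3c_1 + 3c_2 = 3, 0c_1 + 2c_2 = 2; solving gives c_1 = 0, c_2 = 1.
Check: 0·g1 + g2 = <3, 2>.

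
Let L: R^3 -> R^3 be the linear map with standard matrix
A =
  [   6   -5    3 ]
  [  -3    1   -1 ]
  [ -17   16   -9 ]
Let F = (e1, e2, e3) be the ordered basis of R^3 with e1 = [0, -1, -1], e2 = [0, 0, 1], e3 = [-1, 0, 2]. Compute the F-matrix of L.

[[0, 1, -1], [-3, -2, -2], [-2, -3, 0]]

The j-th column of [L]_F is [L(ej)]_F.
L(e1) = A e1 = [2, 0, -7] = 0·e1 - 3e2 - 2e3, so column 1 is [0, -3, -2].
Repeating for e2, e3 and assembling the columns gives [[0, 1, -1], [-3, -2, -2], [-2, -3, 0]].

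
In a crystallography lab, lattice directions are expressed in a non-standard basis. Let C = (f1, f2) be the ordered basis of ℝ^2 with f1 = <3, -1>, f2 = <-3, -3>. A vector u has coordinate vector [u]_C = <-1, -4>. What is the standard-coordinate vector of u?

<9, 13>

u = M [u]_C, where M has columns f1, f2.
Carrying out the matrix-vector product, u = <9, 13>.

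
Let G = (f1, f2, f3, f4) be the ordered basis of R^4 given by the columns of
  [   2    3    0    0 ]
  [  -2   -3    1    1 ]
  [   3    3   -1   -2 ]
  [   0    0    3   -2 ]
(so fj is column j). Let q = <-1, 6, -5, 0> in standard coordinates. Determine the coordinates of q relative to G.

Write q = c_1 f1 + ... + c_4 f4 and solve for the c_i.
Row-reducing the augmented matrix [M | q] gives c = (4, -3, 2, 3).
Check: 4f1 - 3f2 + 2f3 + 3f4 = <-1, 6, -5, 0>.

<4, -3, 2, 3>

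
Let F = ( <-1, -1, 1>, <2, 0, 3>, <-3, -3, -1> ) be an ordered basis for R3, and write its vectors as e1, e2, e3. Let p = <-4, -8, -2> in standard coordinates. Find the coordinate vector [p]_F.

<-4, 2, 4>

[p]_F is the unique c with M c = p, where M has columns e1, ..., e3.
Row-reducing the augmented matrix [M | p] gives c = (-4, 2, 4).
Check: -4e1 + 2e2 + 4e3 = <-4, -8, -2>.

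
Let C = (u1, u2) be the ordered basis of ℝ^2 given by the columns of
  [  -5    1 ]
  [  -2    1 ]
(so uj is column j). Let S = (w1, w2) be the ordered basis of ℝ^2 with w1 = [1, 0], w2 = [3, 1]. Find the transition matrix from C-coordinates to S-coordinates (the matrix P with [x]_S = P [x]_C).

Column j of P is [uj]_S, since P maps C-coordinates to S-coordinates.
Expressing u1 in S: u1 = w1 - 2w2, so column 1 of P is [1, -2].
Doing the same for each uj gives P = [[1, -2], [-2, 1]].

[[1, -2], [-2, 1]]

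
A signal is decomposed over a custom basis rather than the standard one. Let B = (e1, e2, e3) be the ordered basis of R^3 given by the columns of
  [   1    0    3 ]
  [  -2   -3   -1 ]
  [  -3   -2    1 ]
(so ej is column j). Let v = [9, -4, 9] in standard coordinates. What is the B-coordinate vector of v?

We seek scalars with c_1 e1 + ... + c_3 e3 = v; equivalently solve M c = v where the columns of M are e1, ..., e3.
Gaussian elimination on [M | v] yields c = (-3, 2, 4).
Check: -3e1 + 2e2 + 4e3 = [9, -4, 9].

[-3, 2, 4]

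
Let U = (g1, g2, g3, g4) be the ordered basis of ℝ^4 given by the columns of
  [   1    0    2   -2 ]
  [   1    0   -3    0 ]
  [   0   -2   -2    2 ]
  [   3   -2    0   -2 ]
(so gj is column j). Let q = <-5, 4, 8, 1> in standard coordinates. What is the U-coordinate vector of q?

We seek scalars with c_1 g1 + ... + c_4 g4 = q; equivalently solve M c = q where the columns of M are g1, ..., g4.
Solving this 4x4 system gives c = (1, -1, -1, 2).
Check: g1 - g2 - g3 + 2g4 = <-5, 4, 8, 1>.

<1, -1, -1, 2>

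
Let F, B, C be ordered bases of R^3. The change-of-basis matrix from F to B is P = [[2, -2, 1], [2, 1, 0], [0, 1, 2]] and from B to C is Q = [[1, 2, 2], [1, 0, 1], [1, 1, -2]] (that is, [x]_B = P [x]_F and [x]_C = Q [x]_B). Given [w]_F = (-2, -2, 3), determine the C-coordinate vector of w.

Composing the changes, [w]_C = Q P [w]_F.
Q P = [[6, 2, 5], [2, -1, 3], [4, -3, -3]]; applying this to (-2, -2, 3) gives (-1, 7, -11).

(-1, 7, -11)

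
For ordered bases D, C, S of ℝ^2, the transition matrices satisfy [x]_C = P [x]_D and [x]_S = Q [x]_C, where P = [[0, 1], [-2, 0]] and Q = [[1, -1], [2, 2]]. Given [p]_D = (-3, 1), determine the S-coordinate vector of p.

Apply P to get C-coordinates (1, 6), then Q to get S-coordinates.
The result is [p]_S = (-5, 14).

(-5, 14)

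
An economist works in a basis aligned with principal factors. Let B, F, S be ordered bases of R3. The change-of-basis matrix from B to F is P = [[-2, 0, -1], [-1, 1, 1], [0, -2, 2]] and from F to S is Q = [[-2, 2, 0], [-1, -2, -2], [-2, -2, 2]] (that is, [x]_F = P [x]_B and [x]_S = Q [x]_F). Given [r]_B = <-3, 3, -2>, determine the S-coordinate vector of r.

Composing the changes, [r]_S = Q P [r]_B.
Q P = [[2, 2, 4], [4, 2, -5], [6, -6, 4]]; applying this to <-3, 3, -2> gives <-8, 4, -44>.

<-8, 4, -44>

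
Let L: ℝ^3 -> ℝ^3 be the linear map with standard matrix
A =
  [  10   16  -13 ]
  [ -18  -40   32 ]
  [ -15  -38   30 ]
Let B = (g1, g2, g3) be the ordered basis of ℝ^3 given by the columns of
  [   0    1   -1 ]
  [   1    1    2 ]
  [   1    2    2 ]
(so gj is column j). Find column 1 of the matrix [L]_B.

Compute L(g1) = A g1 = [3, -8, -8] in standard coordinates.
Then write this in B-coordinates: solve for y in y_1 g1 + ... + y_3 g3 = [3, -8, -8].
This gives y = [-2, 0, -3], which is column 1 of [L]_B.

[-2, 0, -3]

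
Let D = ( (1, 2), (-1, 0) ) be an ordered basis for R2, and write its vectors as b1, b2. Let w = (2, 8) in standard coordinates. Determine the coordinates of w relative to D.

(4, 2)

Write w = c_1 b1 + c_2 b2 and solve for the c_i.
System: c_1 - c_2 = 2, 2c_1 + 0c_2 = 8; solving gives c_1 = 4, c_2 = 2.
Check: 4b1 + 2b2 = (2, 8).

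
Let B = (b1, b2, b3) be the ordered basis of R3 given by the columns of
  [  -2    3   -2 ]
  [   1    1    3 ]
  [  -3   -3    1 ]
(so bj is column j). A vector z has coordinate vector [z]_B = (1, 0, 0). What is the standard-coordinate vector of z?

(-2, 1, -3)

z = M [z]_B, where M has columns b1, ..., b3.
Carrying out the matrix-vector product, z = (-2, 1, -3).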